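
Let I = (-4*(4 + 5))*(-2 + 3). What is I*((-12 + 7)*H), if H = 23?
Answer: 4140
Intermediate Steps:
I = -36 (I = -4*9*1 = -36*1 = -36)
I*((-12 + 7)*H) = -36*(-12 + 7)*23 = -(-180)*23 = -36*(-115) = 4140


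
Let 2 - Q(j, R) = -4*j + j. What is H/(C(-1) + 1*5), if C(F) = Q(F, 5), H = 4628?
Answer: 1157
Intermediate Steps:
Q(j, R) = 2 + 3*j (Q(j, R) = 2 - (-4*j + j) = 2 - (-3)*j = 2 + 3*j)
C(F) = 2 + 3*F
H/(C(-1) + 1*5) = 4628/((2 + 3*(-1)) + 1*5) = 4628/((2 - 3) + 5) = 4628/(-1 + 5) = 4628/4 = 4628*(¼) = 1157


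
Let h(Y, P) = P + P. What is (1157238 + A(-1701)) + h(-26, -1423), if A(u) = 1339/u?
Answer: 1963619453/1701 ≈ 1.1544e+6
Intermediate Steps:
h(Y, P) = 2*P
(1157238 + A(-1701)) + h(-26, -1423) = (1157238 + 1339/(-1701)) + 2*(-1423) = (1157238 + 1339*(-1/1701)) - 2846 = (1157238 - 1339/1701) - 2846 = 1968460499/1701 - 2846 = 1963619453/1701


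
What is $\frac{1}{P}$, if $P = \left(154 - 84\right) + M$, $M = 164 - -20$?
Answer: $\frac{1}{254} \approx 0.003937$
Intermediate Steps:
$M = 184$ ($M = 164 + 20 = 184$)
$P = 254$ ($P = \left(154 - 84\right) + 184 = 70 + 184 = 254$)
$\frac{1}{P} = \frac{1}{254}$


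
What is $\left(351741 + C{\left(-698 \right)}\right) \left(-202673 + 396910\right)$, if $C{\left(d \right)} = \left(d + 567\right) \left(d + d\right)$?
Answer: $103842402229$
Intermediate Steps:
$C{\left(d \right)} = 2 d \left(567 + d\right)$ ($C{\left(d \right)} = \left(567 + d\right) 2 d = 2 d \left(567 + d\right)$)
$\left(351741 + C{\left(-698 \right)}\right) \left(-202673 + 396910\right) = \left(351741 + 2 \left(-698\right) \left(567 - 698\right)\right) \left(-202673 + 396910\right) = \left(351741 + 2 \left(-698\right) \left(-131\right)\right) 194237 = \left(351741 + 182876\right) 194237 = 534617 \cdot 194237 = 103842402229$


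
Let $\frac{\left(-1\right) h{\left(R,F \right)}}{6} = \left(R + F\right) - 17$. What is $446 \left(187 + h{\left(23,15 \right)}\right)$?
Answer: $27206$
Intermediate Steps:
$h{\left(R,F \right)} = 102 - 6 F - 6 R$ ($h{\left(R,F \right)} = - 6 \left(\left(R + F\right) - 17\right) = - 6 \left(\left(F + R\right) - 17\right) = - 6 \left(-17 + F + R\right) = 102 - 6 F - 6 R$)
$446 \left(187 + h{\left(23,15 \right)}\right) = 446 \left(187 - 126\right) = 446 \cdot 61 = 27206$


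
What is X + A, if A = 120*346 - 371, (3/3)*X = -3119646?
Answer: -3078497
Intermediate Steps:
X = -3119646
A = 41149 (A = 41520 - 371 = 41149)
X + A = -3119646 + 41149 = -3078497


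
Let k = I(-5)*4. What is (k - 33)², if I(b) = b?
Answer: 2809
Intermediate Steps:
k = -20 (k = -5*4 = -20)
(k - 33)² = (-20 - 33)² = (-53)² = 2809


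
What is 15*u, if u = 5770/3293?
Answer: 86550/3293 ≈ 26.283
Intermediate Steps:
u = 5770/3293 (u = 5770*(1/3293) = 5770/3293 ≈ 1.7522)
15*u = 15*(5770/3293) = 86550/3293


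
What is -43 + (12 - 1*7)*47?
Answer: 192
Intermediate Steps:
-43 + (12 - 1*7)*47 = -43 + (12 - 7)*47 = -43 + 5*47 = -43 + 235 = 192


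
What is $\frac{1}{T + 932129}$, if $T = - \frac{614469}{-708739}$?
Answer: $\frac{827}{770871400} \approx 1.0728 \cdot 10^{-6}$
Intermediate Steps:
$T = \frac{717}{827}$ ($T = \left(-614469\right) \left(- \frac{1}{708739}\right) = \frac{717}{827} \approx 0.86699$)
$\frac{1}{T + 932129} = \frac{1}{\frac{717}{827} + 932129} = \frac{1}{\frac{770871400}{827}} = \frac{827}{770871400}$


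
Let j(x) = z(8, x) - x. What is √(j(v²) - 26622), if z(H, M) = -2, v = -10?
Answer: 2*I*√6681 ≈ 163.47*I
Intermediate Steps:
j(x) = -2 - x
√(j(v²) - 26622) = √((-2 - 1*(-10)²) - 26622) = √((-2 - 1*100) - 26622) = √((-2 - 100) - 26622) = √(-102 - 26622) = √(-26724) = 2*I*√6681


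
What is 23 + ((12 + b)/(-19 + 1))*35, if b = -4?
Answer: 67/9 ≈ 7.4444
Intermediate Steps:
23 + ((12 + b)/(-19 + 1))*35 = 23 + ((12 - 4)/(-19 + 1))*35 = 23 + (8/(-18))*35 = 23 + (8*(-1/18))*35 = 23 - 4/9*35 = 23 - 140/9 = 67/9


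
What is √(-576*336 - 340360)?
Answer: 2*I*√133474 ≈ 730.68*I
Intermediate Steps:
√(-576*336 - 340360) = √(-193536 - 340360) = √(-533896) = 2*I*√133474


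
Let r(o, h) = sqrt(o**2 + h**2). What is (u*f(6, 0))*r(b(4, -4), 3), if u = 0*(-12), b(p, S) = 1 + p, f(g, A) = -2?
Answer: 0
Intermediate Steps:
r(o, h) = sqrt(h**2 + o**2)
u = 0
(u*f(6, 0))*r(b(4, -4), 3) = (0*(-2))*sqrt(3**2 + (1 + 4)**2) = 0*sqrt(9 + 5**2) = 0*sqrt(9 + 25) = 0*sqrt(34) = 0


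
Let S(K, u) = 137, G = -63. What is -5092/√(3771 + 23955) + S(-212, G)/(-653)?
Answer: -137/653 - 2546*√27726/13863 ≈ -30.790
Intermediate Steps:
-5092/√(3771 + 23955) + S(-212, G)/(-653) = -5092/√(3771 + 23955) + 137/(-653) = -5092*√27726/27726 + 137*(-1/653) = -2546*√27726/13863 - 137/653 = -137/653 - 2546*√27726/13863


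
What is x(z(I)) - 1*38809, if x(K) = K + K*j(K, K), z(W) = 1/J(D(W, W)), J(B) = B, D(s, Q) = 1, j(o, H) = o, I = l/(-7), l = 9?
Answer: -38807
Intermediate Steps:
I = -9/7 (I = 9/(-7) = 9*(-⅐) = -9/7 ≈ -1.2857)
z(W) = 1 (z(W) = 1/1 = 1*1 = 1)
x(K) = K + K² (x(K) = K + K*K = K + K²)
x(z(I)) - 1*38809 = 1*(1 + 1) - 1*38809 = 1*2 - 38809 = 2 - 38809 = -38807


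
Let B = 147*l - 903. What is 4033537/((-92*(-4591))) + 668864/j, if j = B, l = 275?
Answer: 31565919623/1192356156 ≈ 26.474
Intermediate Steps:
B = 39522 (B = 147*275 - 903 = 40425 - 903 = 39522)
j = 39522
4033537/((-92*(-4591))) + 668864/j = 4033537/((-92*(-4591))) + 668864/39522 = 4033537/422372 + 668864*(1/39522) = 4033537*(1/422372) + 47776/2823 = 4033537/422372 + 47776/2823 = 31565919623/1192356156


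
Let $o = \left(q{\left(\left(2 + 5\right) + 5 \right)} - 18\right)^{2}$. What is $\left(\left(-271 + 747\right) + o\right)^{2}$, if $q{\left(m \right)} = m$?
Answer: $262144$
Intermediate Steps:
$o = 36$ ($o = \left(\left(\left(2 + 5\right) + 5\right) - 18\right)^{2} = \left(\left(7 + 5\right) - 18\right)^{2} = \left(12 - 18\right)^{2} = \left(-6\right)^{2} = 36$)
$\left(\left(-271 + 747\right) + o\right)^{2} = \left(\left(-271 + 747\right) + 36\right)^{2} = \left(476 + 36\right)^{2} = 512^{2} = 262144$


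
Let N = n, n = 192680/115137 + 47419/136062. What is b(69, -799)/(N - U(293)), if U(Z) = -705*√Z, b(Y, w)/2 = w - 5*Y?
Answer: 1557442639565560217184/49025477618681513558758739 - 543026630555439350823360*√293/49025477618681513558758739 ≈ -0.18957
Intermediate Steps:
b(Y, w) = -10*Y + 2*w (b(Y, w) = 2*(w - 5*Y) = -10*Y + 2*w)
n = 1173189169/580213722 (n = 192680*(1/115137) + 47419*(1/136062) = 192680/115137 + 47419/136062 = 1173189169/580213722 ≈ 2.0220)
N = 1173189169/580213722 ≈ 2.0220
b(69, -799)/(N - U(293)) = (-10*69 + 2*(-799))/(1173189169/580213722 - (-705)*√293) = (-690 - 1598)/(1173189169/580213722 + 705*√293) = -2288/(1173189169/580213722 + 705*√293)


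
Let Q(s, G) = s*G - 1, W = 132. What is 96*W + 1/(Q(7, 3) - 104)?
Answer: 1064447/84 ≈ 12672.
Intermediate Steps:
Q(s, G) = -1 + G*s (Q(s, G) = G*s - 1 = -1 + G*s)
96*W + 1/(Q(7, 3) - 104) = 96*132 + 1/((-1 + 3*7) - 104) = 12672 + 1/((-1 + 21) - 104) = 12672 + 1/(20 - 104) = 12672 + 1/(-84) = 12672 - 1/84 = 1064447/84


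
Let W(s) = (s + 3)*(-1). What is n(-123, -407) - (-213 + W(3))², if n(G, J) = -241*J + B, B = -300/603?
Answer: 10075226/201 ≈ 50126.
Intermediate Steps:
B = -100/201 (B = -300*1/603 = -100/201 ≈ -0.49751)
n(G, J) = -100/201 - 241*J (n(G, J) = -241*J - 100/201 = -100/201 - 241*J)
W(s) = -3 - s (W(s) = (3 + s)*(-1) = -3 - s)
n(-123, -407) - (-213 + W(3))² = (-100/201 - 241*(-407)) - (-213 + (-3 - 1*3))² = (-100/201 + 98087) - (-213 + (-3 - 3))² = 19715387/201 - (-213 - 6)² = 19715387/201 - 1*(-219)² = 19715387/201 - 1*47961 = 19715387/201 - 47961 = 10075226/201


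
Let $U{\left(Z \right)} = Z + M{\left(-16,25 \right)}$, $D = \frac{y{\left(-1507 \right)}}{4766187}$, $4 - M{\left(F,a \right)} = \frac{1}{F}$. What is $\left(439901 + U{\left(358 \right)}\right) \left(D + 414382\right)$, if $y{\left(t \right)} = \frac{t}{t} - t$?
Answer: $\frac{6956234236371481439}{38129496} \approx 1.8244 \cdot 10^{11}$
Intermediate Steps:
$y{\left(t \right)} = 1 - t$
$M{\left(F,a \right)} = 4 - \frac{1}{F}$
$D = \frac{1508}{4766187}$ ($D = \frac{1 - -1507}{4766187} = \left(1 + 1507\right) \frac{1}{4766187} = 1508 \cdot \frac{1}{4766187} = \frac{1508}{4766187} \approx 0.0003164$)
$U{\left(Z \right)} = \frac{65}{16} + Z$ ($U{\left(Z \right)} = Z + \left(4 - \frac{1}{-16}\right) = Z + \left(4 - - \frac{1}{16}\right) = Z + \left(4 + \frac{1}{16}\right) = Z + \frac{65}{16} = \frac{65}{16} + Z$)
$\left(439901 + U{\left(358 \right)}\right) \left(D + 414382\right) = \left(439901 + \left(\frac{65}{16} + 358\right)\right) \left(\frac{1508}{4766187} + 414382\right) = \left(439901 + \frac{5793}{16}\right) \frac{1975022102942}{4766187} = \frac{7044209}{16} \cdot \frac{1975022102942}{4766187} = \frac{6956234236371481439}{38129496}$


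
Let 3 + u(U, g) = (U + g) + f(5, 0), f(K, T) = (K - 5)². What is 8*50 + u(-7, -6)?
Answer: 384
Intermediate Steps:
f(K, T) = (-5 + K)²
u(U, g) = -3 + U + g (u(U, g) = -3 + ((U + g) + (-5 + 5)²) = -3 + ((U + g) + 0²) = -3 + ((U + g) + 0) = -3 + (U + g) = -3 + U + g)
8*50 + u(-7, -6) = 8*50 + (-3 - 7 - 6) = 400 - 16 = 384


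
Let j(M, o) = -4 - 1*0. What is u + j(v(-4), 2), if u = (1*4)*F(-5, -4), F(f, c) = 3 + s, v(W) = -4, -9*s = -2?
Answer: 80/9 ≈ 8.8889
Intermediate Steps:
s = 2/9 (s = -1/9*(-2) = 2/9 ≈ 0.22222)
F(f, c) = 29/9 (F(f, c) = 3 + 2/9 = 29/9)
j(M, o) = -4 (j(M, o) = -4 + 0 = -4)
u = 116/9 (u = (1*4)*(29/9) = 4*(29/9) = 116/9 ≈ 12.889)
u + j(v(-4), 2) = 116/9 - 4 = 80/9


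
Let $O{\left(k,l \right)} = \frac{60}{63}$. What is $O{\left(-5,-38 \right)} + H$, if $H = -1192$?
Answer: $- \frac{25012}{21} \approx -1191.0$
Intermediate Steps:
$O{\left(k,l \right)} = \frac{20}{21}$ ($O{\left(k,l \right)} = 60 \cdot \frac{1}{63} = \frac{20}{21}$)
$O{\left(-5,-38 \right)} + H = \frac{20}{21} - 1192 = - \frac{25012}{21}$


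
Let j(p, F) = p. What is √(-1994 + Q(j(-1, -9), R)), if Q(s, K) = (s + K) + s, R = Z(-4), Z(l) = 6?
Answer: I*√1990 ≈ 44.609*I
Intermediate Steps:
R = 6
Q(s, K) = K + 2*s (Q(s, K) = (K + s) + s = K + 2*s)
√(-1994 + Q(j(-1, -9), R)) = √(-1994 + (6 + 2*(-1))) = √(-1994 + (6 - 2)) = √(-1994 + 4) = √(-1990) = I*√1990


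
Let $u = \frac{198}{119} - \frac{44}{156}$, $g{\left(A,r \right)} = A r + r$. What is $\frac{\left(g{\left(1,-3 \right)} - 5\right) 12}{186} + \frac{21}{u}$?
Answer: $\frac{2880205}{198803} \approx 14.488$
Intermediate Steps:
$g{\left(A,r \right)} = r + A r$
$u = \frac{6413}{4641}$ ($u = 198 \cdot \frac{1}{119} - \frac{11}{39} = \frac{198}{119} - \frac{11}{39} = \frac{6413}{4641} \approx 1.3818$)
$\frac{\left(g{\left(1,-3 \right)} - 5\right) 12}{186} + \frac{21}{u} = \frac{\left(- 3 \left(1 + 1\right) - 5\right) 12}{186} + \frac{21}{\frac{6413}{4641}} = \left(\left(-3\right) 2 - 5\right) 12 \cdot \frac{1}{186} + 21 \cdot \frac{4641}{6413} = \left(-6 - 5\right) 12 \cdot \frac{1}{186} + \frac{97461}{6413} = \left(-11\right) 12 \cdot \frac{1}{186} + \frac{97461}{6413} = \left(-132\right) \frac{1}{186} + \frac{97461}{6413} = - \frac{22}{31} + \frac{97461}{6413} = \frac{2880205}{198803}$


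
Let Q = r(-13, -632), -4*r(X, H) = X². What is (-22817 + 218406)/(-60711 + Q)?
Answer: -782356/243013 ≈ -3.2194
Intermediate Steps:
r(X, H) = -X²/4
Q = -169/4 (Q = -¼*(-13)² = -¼*169 = -169/4 ≈ -42.250)
(-22817 + 218406)/(-60711 + Q) = (-22817 + 218406)/(-60711 - 169/4) = 195589/(-243013/4) = 195589*(-4/243013) = -782356/243013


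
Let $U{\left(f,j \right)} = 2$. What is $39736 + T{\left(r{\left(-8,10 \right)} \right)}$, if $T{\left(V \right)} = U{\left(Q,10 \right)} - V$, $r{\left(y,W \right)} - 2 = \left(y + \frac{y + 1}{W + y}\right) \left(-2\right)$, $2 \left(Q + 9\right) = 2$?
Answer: $39713$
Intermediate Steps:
$Q = -8$ ($Q = -9 + \frac{1}{2} \cdot 2 = -9 + 1 = -8$)
$r{\left(y,W \right)} = 2 - 2 y - \frac{2 \left(1 + y\right)}{W + y}$ ($r{\left(y,W \right)} = 2 + \left(y + \frac{y + 1}{W + y}\right) \left(-2\right) = 2 + \left(y + \frac{1 + y}{W + y}\right) \left(-2\right) = 2 - \left(2 y + \frac{2 \left(1 + y\right)}{W + y}\right) = 2 - 2 y - \frac{2 \left(1 + y\right)}{W + y}$)
$T{\left(V \right)} = 2 - V$
$39736 + T{\left(r{\left(-8,10 \right)} \right)} = 39736 + \left(2 - \frac{2 \left(-1 + 10 - \left(-8\right)^{2} - 10 \left(-8\right)\right)}{10 - 8}\right) = 39736 + \left(2 - \frac{2 \left(-1 + 10 - 64 + 80\right)}{2}\right) = 39736 + \left(2 - 2 \cdot \frac{1}{2} \left(-1 + 10 - 64 + 80\right)\right) = 39736 + \left(2 - 2 \cdot \frac{1}{2} \cdot 25\right) = 39736 + \left(2 - 25\right) = 39736 - 23 = 39713$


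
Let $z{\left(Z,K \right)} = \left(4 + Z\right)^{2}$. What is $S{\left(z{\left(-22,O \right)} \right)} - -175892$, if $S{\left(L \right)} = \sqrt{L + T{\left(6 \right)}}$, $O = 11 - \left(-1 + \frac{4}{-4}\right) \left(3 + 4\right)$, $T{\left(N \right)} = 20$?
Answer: $175892 + 2 \sqrt{86} \approx 1.7591 \cdot 10^{5}$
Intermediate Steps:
$O = 25$ ($O = 11 - \left(-1 + 4 \left(- \frac{1}{4}\right)\right) 7 = 11 - \left(-1 - 1\right) 7 = 11 - \left(-2\right) 7 = 11 - -14 = 11 + 14 = 25$)
$S{\left(L \right)} = \sqrt{20 + L}$ ($S{\left(L \right)} = \sqrt{L + 20} = \sqrt{20 + L}$)
$S{\left(z{\left(-22,O \right)} \right)} - -175892 = \sqrt{20 + \left(4 - 22\right)^{2}} - -175892 = \sqrt{20 + \left(-18\right)^{2}} + 175892 = \sqrt{20 + 324} + 175892 = \sqrt{344} + 175892 = 2 \sqrt{86} + 175892 = 175892 + 2 \sqrt{86}$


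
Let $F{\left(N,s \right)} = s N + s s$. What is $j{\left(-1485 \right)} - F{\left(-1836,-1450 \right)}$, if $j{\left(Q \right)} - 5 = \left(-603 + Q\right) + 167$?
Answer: $-4766616$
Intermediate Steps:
$j{\left(Q \right)} = -431 + Q$ ($j{\left(Q \right)} = 5 + \left(\left(-603 + Q\right) + 167\right) = 5 + \left(-436 + Q\right) = -431 + Q$)
$F{\left(N,s \right)} = s^{2} + N s$ ($F{\left(N,s \right)} = N s + s^{2} = s^{2} + N s$)
$j{\left(-1485 \right)} - F{\left(-1836,-1450 \right)} = \left(-431 - 1485\right) - - 1450 \left(-1836 - 1450\right) = -1916 - \left(-1450\right) \left(-3286\right) = -1916 - 4764700 = -4766616$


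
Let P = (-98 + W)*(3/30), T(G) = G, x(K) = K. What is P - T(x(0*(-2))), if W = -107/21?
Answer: -433/42 ≈ -10.310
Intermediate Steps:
W = -107/21 (W = -107*1/21 = -107/21 ≈ -5.0952)
P = -433/42 (P = (-98 - 107/21)*(3/30) = -2165/(7*30) = -2165/21*⅒ = -433/42 ≈ -10.310)
P - T(x(0*(-2))) = -433/42 - 0*(-2) = -433/42 - 1*0 = -433/42 + 0 = -433/42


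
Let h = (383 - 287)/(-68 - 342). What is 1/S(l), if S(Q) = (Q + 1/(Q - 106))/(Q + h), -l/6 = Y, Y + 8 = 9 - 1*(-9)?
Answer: 292824/291715 ≈ 1.0038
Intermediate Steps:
h = -48/205 (h = 96/(-410) = 96*(-1/410) = -48/205 ≈ -0.23415)
Y = 10 (Y = -8 + (9 - 1*(-9)) = -8 + (9 + 9) = -8 + 18 = 10)
l = -60 (l = -6*10 = -60)
S(Q) = (Q + 1/(-106 + Q))/(-48/205 + Q) (S(Q) = (Q + 1/(Q - 106))/(Q - 48/205) = (Q + 1/(-106 + Q))/(-48/205 + Q))
1/S(l) = 1/(205*(1 + (-60)² - 106*(-60))/(5088 - 21778*(-60) + 205*(-60)²)) = 1/(205*(1 + 3600 + 6360)/(5088 + 1306680 + 205*3600)) = 1/(205*9961/(5088 + 1306680 + 738000)) = 1/(205*9961/2049768) = 1/(205*(1/2049768)*9961) = 1/(291715/292824) = 292824/291715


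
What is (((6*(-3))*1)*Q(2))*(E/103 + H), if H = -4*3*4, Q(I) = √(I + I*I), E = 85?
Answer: 87462*√6/103 ≈ 2080.0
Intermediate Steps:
Q(I) = √(I + I²)
H = -48 (H = -12*4 = -48)
(((6*(-3))*1)*Q(2))*(E/103 + H) = (((6*(-3))*1)*√(2*(1 + 2)))*(85/103 - 48) = ((-18*1)*√(2*3))*(85*(1/103) - 48) = (-18*√6)*(85/103 - 48) = -18*√6*(-4859/103) = 87462*√6/103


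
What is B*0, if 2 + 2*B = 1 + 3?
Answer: 0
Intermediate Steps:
B = 1 (B = -1 + (1 + 3)/2 = -1 + (½)*4 = -1 + 2 = 1)
B*0 = 1*0 = 0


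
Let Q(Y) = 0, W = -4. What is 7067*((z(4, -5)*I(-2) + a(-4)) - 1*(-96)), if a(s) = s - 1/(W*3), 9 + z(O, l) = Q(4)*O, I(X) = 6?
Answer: 3229619/12 ≈ 2.6914e+5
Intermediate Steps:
z(O, l) = -9 (z(O, l) = -9 + 0*O = -9 + 0 = -9)
a(s) = 1/12 + s (a(s) = s - 1/((-4*3)) = s - 1/(-12) = s - 1*(-1/12) = s + 1/12 = 1/12 + s)
7067*((z(4, -5)*I(-2) + a(-4)) - 1*(-96)) = 7067*((-9*6 + (1/12 - 4)) - 1*(-96)) = 7067*((-54 - 47/12) + 96) = 7067*(-695/12 + 96) = 7067*(457/12) = 3229619/12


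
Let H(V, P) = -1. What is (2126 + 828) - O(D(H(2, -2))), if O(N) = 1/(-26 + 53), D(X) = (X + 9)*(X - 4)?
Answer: 79757/27 ≈ 2954.0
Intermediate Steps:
D(X) = (-4 + X)*(9 + X) (D(X) = (9 + X)*(-4 + X) = (-4 + X)*(9 + X))
O(N) = 1/27
(2126 + 828) - O(D(H(2, -2))) = (2126 + 828) - 1*1/27 = 2954 - 1/27 = 79757/27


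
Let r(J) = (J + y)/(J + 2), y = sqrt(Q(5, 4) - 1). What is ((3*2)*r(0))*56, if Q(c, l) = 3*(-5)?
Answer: 672*I ≈ 672.0*I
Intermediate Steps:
Q(c, l) = -15
y = 4*I (y = sqrt(-15 - 1) = sqrt(-16) = 4*I ≈ 4.0*I)
r(J) = (J + 4*I)/(2 + J) (r(J) = (J + 4*I)/(J + 2) = (J + 4*I)/(2 + J))
((3*2)*r(0))*56 = ((3*2)*((0 + 4*I)/(2 + 0)))*56 = (6*((4*I)/2))*56 = (6*(2*I))*56 = (12*I)*56 = 672*I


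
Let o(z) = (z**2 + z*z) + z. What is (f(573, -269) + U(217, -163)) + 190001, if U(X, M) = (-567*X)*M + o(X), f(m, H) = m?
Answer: 20340326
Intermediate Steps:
o(z) = z + 2*z**2 (o(z) = (z**2 + z**2) + z = 2*z**2 + z = z + 2*z**2)
U(X, M) = X*(1 + 2*X) - 567*M*X (U(X, M) = (-567*X)*M + X*(1 + 2*X) = -567*M*X + X*(1 + 2*X) = X*(1 + 2*X) - 567*M*X)
(f(573, -269) + U(217, -163)) + 190001 = (573 + 217*(1 - 567*(-163) + 2*217)) + 190001 = (573 + 217*(1 + 92421 + 434)) + 190001 = (573 + 217*92856) + 190001 = (573 + 20149752) + 190001 = 20150325 + 190001 = 20340326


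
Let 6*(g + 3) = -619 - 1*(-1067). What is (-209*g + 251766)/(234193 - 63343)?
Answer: 710363/512550 ≈ 1.3859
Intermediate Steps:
g = 215/3 (g = -3 + (-619 - 1*(-1067))/6 = -3 + (-619 + 1067)/6 = -3 + (⅙)*448 = -3 + 224/3 = 215/3 ≈ 71.667)
(-209*g + 251766)/(234193 - 63343) = (-209*215/3 + 251766)/(234193 - 63343) = (-44935/3 + 251766)/170850 = (710363/3)*(1/170850) = 710363/512550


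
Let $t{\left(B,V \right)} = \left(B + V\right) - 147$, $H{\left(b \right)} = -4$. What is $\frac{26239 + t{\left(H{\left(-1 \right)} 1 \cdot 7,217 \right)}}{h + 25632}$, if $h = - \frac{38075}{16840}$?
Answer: $\frac{88514408}{86320961} \approx 1.0254$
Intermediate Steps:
$h = - \frac{7615}{3368}$ ($h = \left(-38075\right) \frac{1}{16840} = - \frac{7615}{3368} \approx -2.261$)
$t{\left(B,V \right)} = -147 + B + V$
$\frac{26239 + t{\left(H{\left(-1 \right)} 1 \cdot 7,217 \right)}}{h + 25632} = \frac{26239 + \left(-147 + \left(-4\right) 1 \cdot 7 + 217\right)}{- \frac{7615}{3368} + 25632} = \frac{26239 - -42}{\frac{86320961}{3368}} = \left(26239 - -42\right) \frac{3368}{86320961} = \left(26239 + 42\right) \frac{3368}{86320961} = 26281 \cdot \frac{3368}{86320961} = \frac{88514408}{86320961}$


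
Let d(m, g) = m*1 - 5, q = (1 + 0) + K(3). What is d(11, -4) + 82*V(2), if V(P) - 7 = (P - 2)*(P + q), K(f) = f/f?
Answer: 580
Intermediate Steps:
K(f) = 1
q = 2 (q = (1 + 0) + 1 = 1 + 1 = 2)
d(m, g) = -5 + m (d(m, g) = m - 5 = -5 + m)
V(P) = 7 + (-2 + P)*(2 + P) (V(P) = 7 + (P - 2)*(P + 2) = 7 + (-2 + P)*(2 + P))
d(11, -4) + 82*V(2) = (-5 + 11) + 82*(3 + 2²) = 6 + 82*(3 + 4) = 6 + 82*7 = 6 + 574 = 580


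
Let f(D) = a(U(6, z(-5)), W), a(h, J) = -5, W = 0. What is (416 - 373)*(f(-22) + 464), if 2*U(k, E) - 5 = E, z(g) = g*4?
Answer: 19737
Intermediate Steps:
z(g) = 4*g
U(k, E) = 5/2 + E/2
f(D) = -5
(416 - 373)*(f(-22) + 464) = (416 - 373)*(-5 + 464) = 43*459 = 19737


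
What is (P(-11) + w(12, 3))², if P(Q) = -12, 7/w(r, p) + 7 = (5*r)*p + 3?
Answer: 4431025/30976 ≈ 143.05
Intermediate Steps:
w(r, p) = 7/(-4 + 5*p*r) (w(r, p) = 7/(-7 + ((5*r)*p + 3)) = 7/(-7 + (5*p*r + 3)) = 7/(-7 + (3 + 5*p*r)) = 7/(-4 + 5*p*r))
(P(-11) + w(12, 3))² = (-12 + 7/(-4 + 5*3*12))² = (-12 + 7/(-4 + 180))² = (-12 + 7/176)² = (-2105/176)² = 4431025/30976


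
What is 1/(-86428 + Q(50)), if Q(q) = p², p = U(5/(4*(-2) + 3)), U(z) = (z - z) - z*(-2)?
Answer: -1/86424 ≈ -1.1571e-5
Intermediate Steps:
U(z) = 2*z (U(z) = 0 - (-2)*z = 0 + 2*z = 2*z)
p = -2 (p = 2*(5/(4*(-2) + 3)) = 2*(5/(-8 + 3)) = 2*(5/(-5)) = 2*(5*(-⅕)) = 2*(-1) = -2)
Q(q) = 4 (Q(q) = (-2)² = 4)
1/(-86428 + Q(50)) = 1/(-86428 + 4) = 1/(-86424) = -1/86424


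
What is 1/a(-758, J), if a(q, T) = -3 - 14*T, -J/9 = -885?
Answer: -1/111513 ≈ -8.9676e-6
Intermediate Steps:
J = 7965 (J = -9*(-885) = 7965)
1/a(-758, J) = 1/(-3 - 14*7965) = 1/(-3 - 111510) = 1/(-111513) = -1/111513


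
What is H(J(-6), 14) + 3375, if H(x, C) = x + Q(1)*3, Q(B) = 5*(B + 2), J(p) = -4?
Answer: 3416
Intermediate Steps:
Q(B) = 10 + 5*B (Q(B) = 5*(2 + B) = 10 + 5*B)
H(x, C) = 45 + x (H(x, C) = x + (10 + 5*1)*3 = x + (10 + 5)*3 = x + 15*3 = x + 45 = 45 + x)
H(J(-6), 14) + 3375 = (45 - 4) + 3375 = 41 + 3375 = 3416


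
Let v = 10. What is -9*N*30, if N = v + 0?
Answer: -2700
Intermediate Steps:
N = 10 (N = 10 + 0 = 10)
-9*N*30 = -9*10*30 = -90*30 = -2700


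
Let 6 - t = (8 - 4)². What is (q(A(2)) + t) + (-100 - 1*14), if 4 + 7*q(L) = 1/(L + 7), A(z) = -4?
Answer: -2615/21 ≈ -124.52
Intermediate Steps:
t = -10 (t = 6 - (8 - 4)² = 6 - 1*4² = 6 - 1*16 = 6 - 16 = -10)
q(L) = -4/7 + 1/(7*(7 + L)) (q(L) = -4/7 + 1/(7*(L + 7)) = -4/7 + 1/(7*(7 + L)))
(q(A(2)) + t) + (-100 - 1*14) = ((-27 - 4*(-4))/(7*(7 - 4)) - 10) + (-100 - 1*14) = ((⅐)*(-27 + 16)/3 - 10) + (-100 - 14) = ((⅐)*(⅓)*(-11) - 10) - 114 = (-11/21 - 10) - 114 = -221/21 - 114 = -2615/21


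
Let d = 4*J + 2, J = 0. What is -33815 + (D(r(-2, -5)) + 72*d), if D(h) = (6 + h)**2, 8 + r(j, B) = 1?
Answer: -33670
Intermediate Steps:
r(j, B) = -7 (r(j, B) = -8 + 1 = -7)
d = 2 (d = 4*0 + 2 = 0 + 2 = 2)
-33815 + (D(r(-2, -5)) + 72*d) = -33815 + ((6 - 7)**2 + 72*2) = -33815 + ((-1)**2 + 144) = -33815 + (1 + 144) = -33815 + 145 = -33670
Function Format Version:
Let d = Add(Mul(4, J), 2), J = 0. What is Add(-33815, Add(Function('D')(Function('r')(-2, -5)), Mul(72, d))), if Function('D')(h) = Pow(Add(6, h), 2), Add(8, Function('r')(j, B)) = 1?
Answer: -33670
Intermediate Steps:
Function('r')(j, B) = -7 (Function('r')(j, B) = Add(-8, 1) = -7)
d = 2 (d = Add(Mul(4, 0), 2) = Add(0, 2) = 2)
Add(-33815, Add(Function('D')(Function('r')(-2, -5)), Mul(72, d))) = Add(-33815, Add(Pow(Add(6, -7), 2), Mul(72, 2))) = Add(-33815, Add(Pow(-1, 2), 144)) = Add(-33815, Add(1, 144)) = Add(-33815, 145) = -33670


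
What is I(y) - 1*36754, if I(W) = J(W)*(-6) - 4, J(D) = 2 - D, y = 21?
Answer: -36644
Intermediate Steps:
I(W) = -16 + 6*W (I(W) = (2 - W)*(-6) - 4 = (-12 + 6*W) - 4 = -16 + 6*W)
I(y) - 1*36754 = (-16 + 6*21) - 1*36754 = (-16 + 126) - 36754 = 110 - 36754 = -36644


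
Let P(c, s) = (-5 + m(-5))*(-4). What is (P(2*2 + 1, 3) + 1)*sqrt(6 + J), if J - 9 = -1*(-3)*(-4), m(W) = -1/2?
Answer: 23*sqrt(3) ≈ 39.837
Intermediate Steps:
m(W) = -1/2 (m(W) = -1*1/2 = -1/2)
J = -3 (J = 9 - 1*(-3)*(-4) = 9 + 3*(-4) = 9 - 12 = -3)
P(c, s) = 22 (P(c, s) = (-5 - 1/2)*(-4) = -11/2*(-4) = 22)
(P(2*2 + 1, 3) + 1)*sqrt(6 + J) = (22 + 1)*sqrt(6 - 3) = 23*sqrt(3)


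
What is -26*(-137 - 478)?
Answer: 15990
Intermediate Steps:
-26*(-137 - 478) = -26*(-615) = 15990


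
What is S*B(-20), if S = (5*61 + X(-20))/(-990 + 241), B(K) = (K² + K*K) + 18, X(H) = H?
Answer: -233130/749 ≈ -311.25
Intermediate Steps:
B(K) = 18 + 2*K² (B(K) = (K² + K²) + 18 = 2*K² + 18 = 18 + 2*K²)
S = -285/749 (S = (5*61 - 20)/(-990 + 241) = (305 - 20)/(-749) = 285*(-1/749) = -285/749 ≈ -0.38051)
S*B(-20) = -285*(18 + 2*(-20)²)/749 = -285*(18 + 2*400)/749 = -285*(18 + 800)/749 = -285/749*818 = -233130/749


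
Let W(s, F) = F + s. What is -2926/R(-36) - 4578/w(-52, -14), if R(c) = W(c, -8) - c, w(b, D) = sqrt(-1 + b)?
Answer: 1463/4 + 4578*I*sqrt(53)/53 ≈ 365.75 + 628.84*I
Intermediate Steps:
R(c) = -8 (R(c) = (-8 + c) - c = -8)
-2926/R(-36) - 4578/w(-52, -14) = -2926/(-8) - 4578/sqrt(-1 - 52) = -2926*(-1/8) - 4578*(-I*sqrt(53)/53) = 1463/4 - 4578*(-I*sqrt(53)/53) = 1463/4 - (-4578)*I*sqrt(53)/53 = 1463/4 + 4578*I*sqrt(53)/53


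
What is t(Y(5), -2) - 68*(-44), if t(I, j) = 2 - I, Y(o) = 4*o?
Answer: 2974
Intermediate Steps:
t(Y(5), -2) - 68*(-44) = (2 - 4*5) - 68*(-44) = (2 - 1*20) + 2992 = (2 - 20) + 2992 = -18 + 2992 = 2974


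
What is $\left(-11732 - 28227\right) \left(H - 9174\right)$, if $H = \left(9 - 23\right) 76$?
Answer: $409100242$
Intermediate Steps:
$H = -1064$ ($H = \left(-14\right) 76 = -1064$)
$\left(-11732 - 28227\right) \left(H - 9174\right) = \left(-11732 - 28227\right) \left(-1064 - 9174\right) = \left(-39959\right) \left(-10238\right) = 409100242$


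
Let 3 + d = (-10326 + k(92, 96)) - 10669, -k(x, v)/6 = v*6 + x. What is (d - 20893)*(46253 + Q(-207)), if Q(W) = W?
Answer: -2113465354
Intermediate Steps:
k(x, v) = -36*v - 6*x (k(x, v) = -6*(v*6 + x) = -6*(6*v + x) = -6*(x + 6*v) = -36*v - 6*x)
d = -25006 (d = -3 + ((-10326 + (-36*96 - 6*92)) - 10669) = -3 + ((-10326 + (-3456 - 552)) - 10669) = -3 + ((-10326 - 4008) - 10669) = -3 + (-14334 - 10669) = -3 - 25003 = -25006)
(d - 20893)*(46253 + Q(-207)) = (-25006 - 20893)*(46253 - 207) = -45899*46046 = -2113465354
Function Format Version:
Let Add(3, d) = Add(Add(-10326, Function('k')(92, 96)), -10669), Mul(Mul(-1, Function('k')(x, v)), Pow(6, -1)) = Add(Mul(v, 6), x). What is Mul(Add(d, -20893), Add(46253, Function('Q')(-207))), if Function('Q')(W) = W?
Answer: -2113465354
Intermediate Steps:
Function('k')(x, v) = Add(Mul(-36, v), Mul(-6, x)) (Function('k')(x, v) = Mul(-6, Add(Mul(v, 6), x)) = Mul(-6, Add(Mul(6, v), x)) = Mul(-6, Add(x, Mul(6, v))) = Add(Mul(-36, v), Mul(-6, x)))
d = -25006 (d = Add(-3, Add(Add(-10326, Add(Mul(-36, 96), Mul(-6, 92))), -10669)) = Add(-3, Add(Add(-10326, Add(-3456, -552)), -10669)) = Add(-3, Add(Add(-10326, -4008), -10669)) = Add(-3, Add(-14334, -10669)) = Add(-3, -25003) = -25006)
Mul(Add(d, -20893), Add(46253, Function('Q')(-207))) = Mul(Add(-25006, -20893), Add(46253, -207)) = Mul(-45899, 46046) = -2113465354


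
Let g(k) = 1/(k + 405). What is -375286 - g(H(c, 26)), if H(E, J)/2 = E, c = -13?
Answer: -142233395/379 ≈ -3.7529e+5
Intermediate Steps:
H(E, J) = 2*E
g(k) = 1/(405 + k)
-375286 - g(H(c, 26)) = -375286 - 1/(405 + 2*(-13)) = -375286 - 1/(405 - 26) = -375286 - 1/379 = -142233395/379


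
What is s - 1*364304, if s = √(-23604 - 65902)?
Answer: -364304 + I*√89506 ≈ -3.643e+5 + 299.18*I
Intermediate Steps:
s = I*√89506 (s = √(-89506) = I*√89506 ≈ 299.18*I)
s - 1*364304 = I*√89506 - 1*364304 = I*√89506 - 364304 = -364304 + I*√89506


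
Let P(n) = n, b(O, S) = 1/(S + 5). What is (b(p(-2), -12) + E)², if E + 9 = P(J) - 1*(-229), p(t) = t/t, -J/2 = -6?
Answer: 2634129/49 ≈ 53758.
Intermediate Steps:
J = 12 (J = -2*(-6) = 12)
p(t) = 1
b(O, S) = 1/(5 + S)
E = 232 (E = -9 + (12 - 1*(-229)) = -9 + (12 + 229) = -9 + 241 = 232)
(b(p(-2), -12) + E)² = (1/(5 - 12) + 232)² = (1/(-7) + 232)² = (-⅐ + 232)² = (1623/7)² = 2634129/49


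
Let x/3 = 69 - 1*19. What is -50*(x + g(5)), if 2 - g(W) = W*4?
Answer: -6600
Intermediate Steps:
g(W) = 2 - 4*W (g(W) = 2 - W*4 = 2 - 4*W)
x = 150 (x = 3*(69 - 1*19) = 3*(69 - 19) = 3*50 = 150)
-50*(x + g(5)) = -50*(150 + (2 - 4*5)) = -50*(150 + (2 - 20)) = -50*(150 - 18) = -50*132 = -6600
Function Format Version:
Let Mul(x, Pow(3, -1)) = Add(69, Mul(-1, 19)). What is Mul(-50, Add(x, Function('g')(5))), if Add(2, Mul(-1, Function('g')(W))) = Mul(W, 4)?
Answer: -6600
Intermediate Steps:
Function('g')(W) = Add(2, Mul(-4, W)) (Function('g')(W) = Add(2, Mul(-1, Mul(W, 4))) = Add(2, Mul(-1, Mul(4, W))) = Add(2, Mul(-4, W)))
x = 150 (x = Mul(3, Add(69, Mul(-1, 19))) = Mul(3, Add(69, -19)) = Mul(3, 50) = 150)
Mul(-50, Add(x, Function('g')(5))) = Mul(-50, Add(150, Add(2, Mul(-4, 5)))) = Mul(-50, Add(150, Add(2, -20))) = Mul(-50, Add(150, -18)) = Mul(-50, 132) = -6600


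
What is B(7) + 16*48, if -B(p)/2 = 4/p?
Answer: 5368/7 ≈ 766.86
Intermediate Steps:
B(p) = -8/p
B(7) + 16*48 = -8/7 + 16*48 = -8*1/7 + 768 = -8/7 + 768 = 5368/7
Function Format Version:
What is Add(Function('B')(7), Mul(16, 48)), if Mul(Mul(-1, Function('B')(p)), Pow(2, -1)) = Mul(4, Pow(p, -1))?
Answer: Rational(5368, 7) ≈ 766.86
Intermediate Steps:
Function('B')(p) = Mul(-8, Pow(p, -1)) (Function('B')(p) = Mul(-2, Mul(4, Pow(p, -1))) = Mul(-8, Pow(p, -1)))
Add(Function('B')(7), Mul(16, 48)) = Add(Mul(-8, Pow(7, -1)), Mul(16, 48)) = Add(Mul(-8, Rational(1, 7)), 768) = Add(Rational(-8, 7), 768) = Rational(5368, 7)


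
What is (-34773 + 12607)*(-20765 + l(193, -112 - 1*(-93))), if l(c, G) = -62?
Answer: 461651282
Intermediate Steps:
(-34773 + 12607)*(-20765 + l(193, -112 - 1*(-93))) = (-34773 + 12607)*(-20765 - 62) = -22166*(-20827) = 461651282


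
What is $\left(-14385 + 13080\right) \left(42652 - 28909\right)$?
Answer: $-17934615$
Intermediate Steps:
$\left(-14385 + 13080\right) \left(42652 - 28909\right) = \left(-1305\right) 13743 = -17934615$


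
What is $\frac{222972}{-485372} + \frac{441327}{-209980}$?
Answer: $- \frac{65256857301}{25479603140} \approx -2.5611$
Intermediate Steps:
$\frac{222972}{-485372} + \frac{441327}{-209980} = 222972 \left(- \frac{1}{485372}\right) + 441327 \left(- \frac{1}{209980}\right) = - \frac{55743}{121343} - \frac{441327}{209980} = - \frac{65256857301}{25479603140}$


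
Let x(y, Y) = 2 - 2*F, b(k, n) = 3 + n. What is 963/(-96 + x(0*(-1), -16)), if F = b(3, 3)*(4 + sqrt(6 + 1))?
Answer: -68373/9578 + 2889*sqrt(7)/4789 ≈ -5.5425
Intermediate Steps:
F = 24 + 6*sqrt(7) (F = (3 + 3)*(4 + sqrt(6 + 1)) = 6*(4 + sqrt(7)) = 24 + 6*sqrt(7) ≈ 39.875)
x(y, Y) = -46 - 12*sqrt(7) (x(y, Y) = 2 - 2*(24 + 6*sqrt(7)) = 2 + (-48 - 12*sqrt(7)) = -46 - 12*sqrt(7))
963/(-96 + x(0*(-1), -16)) = 963/(-96 + (-46 - 12*sqrt(7))) = 963/(-142 - 12*sqrt(7))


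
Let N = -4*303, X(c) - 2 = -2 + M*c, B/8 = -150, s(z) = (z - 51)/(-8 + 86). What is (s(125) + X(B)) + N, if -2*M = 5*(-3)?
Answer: -398231/39 ≈ -10211.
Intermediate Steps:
s(z) = -17/26 + z/78 (s(z) = (-51 + z)/78 = (-51 + z)*(1/78) = -17/26 + z/78)
B = -1200 (B = 8*(-150) = -1200)
M = 15/2 (M = -5*(-3)/2 = -½*(-15) = 15/2 ≈ 7.5000)
X(c) = 15*c/2 (X(c) = 2 + (-2 + 15*c/2) = 15*c/2)
N = -1212
(s(125) + X(B)) + N = ((-17/26 + (1/78)*125) + (15/2)*(-1200)) - 1212 = ((-17/26 + 125/78) - 9000) - 1212 = (37/39 - 9000) - 1212 = -350963/39 - 1212 = -398231/39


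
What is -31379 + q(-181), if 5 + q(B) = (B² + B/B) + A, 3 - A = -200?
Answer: 1581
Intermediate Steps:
A = 203 (A = 3 - 1*(-200) = 3 + 200 = 203)
q(B) = 199 + B² (q(B) = -5 + ((B² + B/B) + 203) = -5 + ((B² + 1) + 203) = -5 + ((1 + B²) + 203) = -5 + (204 + B²) = 199 + B²)
-31379 + q(-181) = -31379 + (199 + (-181)²) = -31379 + (199 + 32761) = -31379 + 32960 = 1581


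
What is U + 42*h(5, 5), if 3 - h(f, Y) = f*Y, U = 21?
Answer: -903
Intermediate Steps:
h(f, Y) = 3 - Y*f (h(f, Y) = 3 - f*Y = 3 - Y*f)
U + 42*h(5, 5) = 21 + 42*(3 - 1*5*5) = 21 + 42*(3 - 25) = 21 + 42*(-22) = 21 - 924 = -903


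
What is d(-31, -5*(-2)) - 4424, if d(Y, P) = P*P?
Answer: -4324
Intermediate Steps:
d(Y, P) = P²
d(-31, -5*(-2)) - 4424 = (-5*(-2))² - 4424 = 10² - 4424 = 100 - 4424 = -4324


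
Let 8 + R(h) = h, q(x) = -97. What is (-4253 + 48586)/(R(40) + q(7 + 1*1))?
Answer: -44333/65 ≈ -682.05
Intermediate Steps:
R(h) = -8 + h
(-4253 + 48586)/(R(40) + q(7 + 1*1)) = (-4253 + 48586)/((-8 + 40) - 97) = 44333/(32 - 97) = 44333/(-65) = 44333*(-1/65) = -44333/65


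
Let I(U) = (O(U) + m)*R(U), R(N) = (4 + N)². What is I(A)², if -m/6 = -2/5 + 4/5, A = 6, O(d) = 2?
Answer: 1600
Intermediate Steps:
m = -12/5 (m = -6*(-2/5 + 4/5) = -6*(-2*⅕ + 4*(⅕)) = -6*(-⅖ + ⅘) = -6*⅖ = -12/5 ≈ -2.4000)
I(U) = -2*(4 + U)²/5 (I(U) = (2 - 12/5)*(4 + U)² = -2*(4 + U)²/5)
I(A)² = (-2*(4 + 6)²/5)² = (-⅖*10²)² = (-⅖*100)² = (-40)² = 1600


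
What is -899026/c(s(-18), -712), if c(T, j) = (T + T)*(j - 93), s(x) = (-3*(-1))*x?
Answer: -449513/43470 ≈ -10.341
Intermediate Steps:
s(x) = 3*x
c(T, j) = 2*T*(-93 + j) (c(T, j) = (2*T)*(-93 + j) = 2*T*(-93 + j))
-899026/c(s(-18), -712) = -899026*(-1/(108*(-93 - 712))) = -899026/(2*(-54)*(-805)) = -899026/86940 = -899026*1/86940 = -449513/43470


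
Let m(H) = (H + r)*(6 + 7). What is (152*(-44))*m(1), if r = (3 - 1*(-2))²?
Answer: -2260544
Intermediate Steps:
r = 25 (r = (3 + 2)² = 5² = 25)
m(H) = 325 + 13*H (m(H) = (H + 25)*(6 + 7) = (25 + H)*13 = 325 + 13*H)
(152*(-44))*m(1) = (152*(-44))*(325 + 13*1) = -6688*(325 + 13) = -6688*338 = -2260544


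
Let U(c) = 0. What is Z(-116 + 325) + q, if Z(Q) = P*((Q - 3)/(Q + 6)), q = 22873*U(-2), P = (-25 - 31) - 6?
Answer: -12772/215 ≈ -59.405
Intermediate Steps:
P = -62 (P = -56 - 6 = -62)
q = 0 (q = 22873*0 = 0)
Z(Q) = -62*(-3 + Q)/(6 + Q) (Z(Q) = -62*(Q - 3)/(Q + 6) = -62*(-3 + Q)/(6 + Q))
Z(-116 + 325) + q = 62*(3 - (-116 + 325))/(6 + (-116 + 325)) + 0 = 62*(3 - 1*209)/(6 + 209) + 0 = 62*(3 - 209)/215 + 0 = 62*(1/215)*(-206) + 0 = -12772/215 + 0 = -12772/215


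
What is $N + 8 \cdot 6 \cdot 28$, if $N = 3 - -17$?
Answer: $1364$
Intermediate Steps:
$N = 20$ ($N = 3 + 17 = 20$)
$N + 8 \cdot 6 \cdot 28 = 20 + 8 \cdot 6 \cdot 28 = 20 + 48 \cdot 28 = 20 + 1344 = 1364$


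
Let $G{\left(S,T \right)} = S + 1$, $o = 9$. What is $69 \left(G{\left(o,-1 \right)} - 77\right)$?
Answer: $-4623$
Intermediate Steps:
$G{\left(S,T \right)} = 1 + S$
$69 \left(G{\left(o,-1 \right)} - 77\right) = 69 \left(\left(1 + 9\right) - 77\right) = 69 \left(10 - 77\right) = 69 \left(-67\right) = -4623$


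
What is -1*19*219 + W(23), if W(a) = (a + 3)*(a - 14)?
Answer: -3927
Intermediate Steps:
W(a) = (-14 + a)*(3 + a) (W(a) = (3 + a)*(-14 + a) = (-14 + a)*(3 + a))
-1*19*219 + W(23) = -1*19*219 + (-42 + 23² - 11*23) = -19*219 + (-42 + 529 - 253) = -4161 + 234 = -3927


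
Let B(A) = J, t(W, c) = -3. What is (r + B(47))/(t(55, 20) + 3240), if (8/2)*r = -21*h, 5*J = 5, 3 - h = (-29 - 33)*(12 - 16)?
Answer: 5149/12948 ≈ 0.39767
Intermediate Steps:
h = -245 (h = 3 - (-29 - 33)*(12 - 16) = 3 - (-62)*(-4) = 3 - 1*248 = 3 - 248 = -245)
J = 1 (J = (⅕)*5 = 1)
r = 5145/4 (r = (-21*(-245))/4 = (¼)*5145 = 5145/4 ≈ 1286.3)
B(A) = 1
(r + B(47))/(t(55, 20) + 3240) = (5145/4 + 1)/(-3 + 3240) = (5149/4)/3237 = (5149/4)*(1/3237) = 5149/12948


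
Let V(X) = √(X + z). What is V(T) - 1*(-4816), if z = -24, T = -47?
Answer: 4816 + I*√71 ≈ 4816.0 + 8.4261*I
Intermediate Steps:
V(X) = √(-24 + X) (V(X) = √(X - 24) = √(-24 + X))
V(T) - 1*(-4816) = √(-24 - 47) - 1*(-4816) = √(-71) + 4816 = I*√71 + 4816 = 4816 + I*√71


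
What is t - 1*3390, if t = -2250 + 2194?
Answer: -3446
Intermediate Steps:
t = -56
t - 1*3390 = -56 - 1*3390 = -56 - 3390 = -3446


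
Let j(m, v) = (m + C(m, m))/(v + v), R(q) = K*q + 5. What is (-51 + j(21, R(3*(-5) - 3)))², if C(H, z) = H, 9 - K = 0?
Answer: 64448784/24649 ≈ 2614.7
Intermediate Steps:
K = 9 (K = 9 - 1*0 = 9 + 0 = 9)
R(q) = 5 + 9*q (R(q) = 9*q + 5 = 5 + 9*q)
j(m, v) = m/v (j(m, v) = (m + m)/(v + v) = (2*m)/((2*v)) = (2*m)*(1/(2*v)) = m/v)
(-51 + j(21, R(3*(-5) - 3)))² = (-51 + 21/(5 + 9*(3*(-5) - 3)))² = (-51 + 21/(5 + 9*(-15 - 3)))² = (-51 + 21/(5 + 9*(-18)))² = (-51 + 21/(5 - 162))² = (-51 + 21/(-157))² = (-51 + 21*(-1/157))² = (-51 - 21/157)² = (-8028/157)² = 64448784/24649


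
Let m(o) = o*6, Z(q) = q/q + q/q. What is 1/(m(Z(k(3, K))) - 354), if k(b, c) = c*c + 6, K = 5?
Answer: -1/342 ≈ -0.0029240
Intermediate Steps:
k(b, c) = 6 + c² (k(b, c) = c² + 6 = 6 + c²)
Z(q) = 2 (Z(q) = 1 + 1 = 2)
m(o) = 6*o
1/(m(Z(k(3, K))) - 354) = 1/(6*2 - 354) = 1/(12 - 354) = 1/(-342) = -1/342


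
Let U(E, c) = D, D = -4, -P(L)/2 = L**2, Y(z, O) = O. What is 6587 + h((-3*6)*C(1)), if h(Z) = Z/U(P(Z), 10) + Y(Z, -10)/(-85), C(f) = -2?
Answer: 111828/17 ≈ 6578.1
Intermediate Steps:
P(L) = -2*L**2
U(E, c) = -4
h(Z) = 2/17 - Z/4 (h(Z) = Z/(-4) - 10/(-85) = Z*(-1/4) - 10*(-1/85) = -Z/4 + 2/17 = 2/17 - Z/4)
6587 + h((-3*6)*C(1)) = 6587 + (2/17 - (-3*6)*(-2)/4) = 6587 + (2/17 - (-9)*(-2)/2) = 6587 + (2/17 - 1/4*36) = 6587 + (2/17 - 9) = 6587 - 151/17 = 111828/17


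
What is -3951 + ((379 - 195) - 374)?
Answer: -4141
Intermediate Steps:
-3951 + ((379 - 195) - 374) = -3951 + (184 - 374) = -3951 - 190 = -4141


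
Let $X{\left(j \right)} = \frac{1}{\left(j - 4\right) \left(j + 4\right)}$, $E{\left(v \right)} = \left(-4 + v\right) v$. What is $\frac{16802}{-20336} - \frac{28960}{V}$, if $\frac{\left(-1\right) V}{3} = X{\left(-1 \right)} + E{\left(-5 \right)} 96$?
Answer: $\frac{29933871}{21254072} \approx 1.4084$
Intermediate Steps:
$E{\left(v \right)} = v \left(-4 + v\right)$
$X{\left(j \right)} = \frac{1}{\left(-4 + j\right) \left(4 + j\right)}$
$V = - \frac{64799}{5}$ ($V = - 3 \left(\frac{1}{-16 + \left(-1\right)^{2}} + - 5 \left(-4 - 5\right) 96\right) = - 3 \left(\frac{1}{-16 + 1} + \left(-5\right) \left(-9\right) 96\right) = - 3 \left(\frac{1}{-15} + 45 \cdot 96\right) = - 3 \left(- \frac{1}{15} + 4320\right) = \left(-3\right) \frac{64799}{15} = - \frac{64799}{5} \approx -12960.0$)
$\frac{16802}{-20336} - \frac{28960}{V} = \frac{16802}{-20336} - \frac{28960}{- \frac{64799}{5}} = 16802 \left(- \frac{1}{20336}\right) - - \frac{144800}{64799} = - \frac{271}{328} + \frac{144800}{64799} = \frac{29933871}{21254072}$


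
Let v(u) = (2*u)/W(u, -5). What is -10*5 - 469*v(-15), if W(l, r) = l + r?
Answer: -1507/2 ≈ -753.50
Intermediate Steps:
v(u) = 2*u/(-5 + u) (v(u) = (2*u)/(u - 5) = (2*u)/(-5 + u) = 2*u/(-5 + u))
-10*5 - 469*v(-15) = -10*5 - 938*(-15)/(-5 - 15) = -50 - 938*(-15)/(-20) = -50 - 938*(-15)*(-1)/20 = -50 - 469*3/2 = -50 - 1407/2 = -1507/2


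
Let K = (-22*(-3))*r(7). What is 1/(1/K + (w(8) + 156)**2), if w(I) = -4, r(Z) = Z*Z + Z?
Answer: 3696/85392385 ≈ 4.3283e-5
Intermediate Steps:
r(Z) = Z + Z**2 (r(Z) = Z**2 + Z = Z + Z**2)
K = 3696 (K = (-22*(-3))*(7*(1 + 7)) = 66*(7*8) = 66*56 = 3696)
1/(1/K + (w(8) + 156)**2) = 1/(1/3696 + (-4 + 156)**2) = 1/(1/3696 + 152**2) = 1/(1/3696 + 23104) = 1/(85392385/3696) = 3696/85392385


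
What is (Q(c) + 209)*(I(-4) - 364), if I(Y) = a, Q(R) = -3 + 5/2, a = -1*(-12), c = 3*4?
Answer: -73392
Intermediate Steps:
c = 12
a = 12
Q(R) = -1/2 (Q(R) = -3 + (1/2)*5 = -3 + 5/2 = -1/2)
I(Y) = 12
(Q(c) + 209)*(I(-4) - 364) = (-1/2 + 209)*(12 - 364) = (417/2)*(-352) = -73392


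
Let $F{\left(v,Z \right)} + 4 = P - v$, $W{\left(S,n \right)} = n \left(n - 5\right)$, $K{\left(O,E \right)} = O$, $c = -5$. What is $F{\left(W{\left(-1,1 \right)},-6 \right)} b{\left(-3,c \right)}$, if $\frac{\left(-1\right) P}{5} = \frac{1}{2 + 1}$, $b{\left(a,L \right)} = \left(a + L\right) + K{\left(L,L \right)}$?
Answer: $\frac{65}{3} \approx 21.667$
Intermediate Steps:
$W{\left(S,n \right)} = n \left(-5 + n\right)$
$b{\left(a,L \right)} = a + 2 L$ ($b{\left(a,L \right)} = \left(a + L\right) + L = \left(L + a\right) + L = a + 2 L$)
$P = - \frac{5}{3}$ ($P = - \frac{5}{2 + 1} = - \frac{5}{3} \approx -1.6667$)
$F{\left(v,Z \right)} = - \frac{17}{3} - v$ ($F{\left(v,Z \right)} = -4 - \left(\frac{5}{3} + v\right) = - \frac{17}{3} - v$)
$F{\left(W{\left(-1,1 \right)},-6 \right)} b{\left(-3,c \right)} = \left(- \frac{17}{3} - 1 \left(-5 + 1\right)\right) \left(-3 + 2 \left(-5\right)\right) = \left(- \frac{17}{3} - 1 \left(-4\right)\right) \left(-3 - 10\right) = \left(- \frac{17}{3} - -4\right) \left(-13\right) = \left(- \frac{17}{3} + 4\right) \left(-13\right) = \left(- \frac{5}{3}\right) \left(-13\right) = \frac{65}{3}$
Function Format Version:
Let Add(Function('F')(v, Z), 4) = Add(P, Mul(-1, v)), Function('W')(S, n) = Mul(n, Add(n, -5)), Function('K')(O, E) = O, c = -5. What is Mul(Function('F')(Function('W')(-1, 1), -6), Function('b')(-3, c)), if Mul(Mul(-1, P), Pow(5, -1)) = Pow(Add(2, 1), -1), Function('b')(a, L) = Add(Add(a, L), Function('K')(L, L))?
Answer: Rational(65, 3) ≈ 21.667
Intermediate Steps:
Function('W')(S, n) = Mul(n, Add(-5, n))
Function('b')(a, L) = Add(a, Mul(2, L)) (Function('b')(a, L) = Add(Add(a, L), L) = Add(Add(L, a), L) = Add(a, Mul(2, L)))
P = Rational(-5, 3) (P = Mul(-5, Pow(Add(2, 1), -1)) = Mul(-5, Pow(3, -1)) = Mul(-5, Rational(1, 3)) = Rational(-5, 3) ≈ -1.6667)
Function('F')(v, Z) = Add(Rational(-17, 3), Mul(-1, v)) (Function('F')(v, Z) = Add(-4, Add(Rational(-5, 3), Mul(-1, v))) = Add(Rational(-17, 3), Mul(-1, v)))
Mul(Function('F')(Function('W')(-1, 1), -6), Function('b')(-3, c)) = Mul(Add(Rational(-17, 3), Mul(-1, Mul(1, Add(-5, 1)))), Add(-3, Mul(2, -5))) = Mul(Add(Rational(-17, 3), Mul(-1, Mul(1, -4))), Add(-3, -10)) = Mul(Add(Rational(-17, 3), Mul(-1, -4)), -13) = Mul(Add(Rational(-17, 3), 4), -13) = Mul(Rational(-5, 3), -13) = Rational(65, 3)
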